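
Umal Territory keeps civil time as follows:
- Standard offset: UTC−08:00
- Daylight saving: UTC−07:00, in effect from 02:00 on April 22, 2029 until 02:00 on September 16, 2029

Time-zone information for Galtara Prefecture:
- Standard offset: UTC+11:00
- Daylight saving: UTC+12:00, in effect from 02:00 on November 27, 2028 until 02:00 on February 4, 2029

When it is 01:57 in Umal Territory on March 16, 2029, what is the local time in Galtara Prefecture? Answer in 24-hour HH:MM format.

20:57

March 16, 2029 is outside the daylight-saving period (22 April – 16 September), so Umal Territory is on standard time, UTC−08:00.
01:57 Umal Territory + 8h = 09:57 UTC.
At the standard offset (UTC+11:00), 09:57 UTC + 11h = 20:57 Galtara Prefecture standard time.
Daylight saving runs 27 November 2028 – 4 February 2029; the standard-time date in Galtara Prefecture, March 16, 2029, is outside that window, so Galtara Prefecture is on standard time at UTC+11:00.
09:57 UTC + 11h = 20:57 Galtara Prefecture.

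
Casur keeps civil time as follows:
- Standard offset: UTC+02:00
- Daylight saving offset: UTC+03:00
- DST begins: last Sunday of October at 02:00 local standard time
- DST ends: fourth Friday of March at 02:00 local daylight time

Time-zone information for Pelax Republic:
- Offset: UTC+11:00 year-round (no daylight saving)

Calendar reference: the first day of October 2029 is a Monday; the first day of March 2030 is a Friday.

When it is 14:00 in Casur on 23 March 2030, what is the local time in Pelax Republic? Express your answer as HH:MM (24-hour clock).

23:00

1 October 2029 is a Monday, so Sundays fall on 7, 14, 21, 28; the last is October 28.
1 March 2030 is a Friday, so the first Friday is March 1 and the fourth is March 22.
Daylight saving runs 28 October 2029 – 22 March 2030; 23 March 2030 is outside that window, so Casur is on standard time at UTC+02:00.
14:00 Casur − 2h = 12:00 UTC.
Pelax Republic has no daylight saving, so its offset is UTC+11:00 year-round.
12:00 UTC + 11h = 23:00 Pelax Republic.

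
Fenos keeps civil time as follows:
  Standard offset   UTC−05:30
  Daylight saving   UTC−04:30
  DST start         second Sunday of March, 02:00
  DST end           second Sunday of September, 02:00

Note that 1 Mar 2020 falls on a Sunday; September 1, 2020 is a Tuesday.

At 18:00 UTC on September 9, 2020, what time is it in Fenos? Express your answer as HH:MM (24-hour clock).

13:30

1 March 2020 is a Sunday, so the first Sunday is March 1 and the second is March 8.
1 September 2020 is a Tuesday, so the first Sunday is September 6 and the second is September 13.
At the standard offset (UTC−05:30), 18:00 UTC − 5h30m = 12:30 Fenos standard time.
Daylight saving runs 8 March – 13 September; the standard-time date in Fenos, September 9, 2020, is inside that window, so Fenos is at UTC−04:30.
18:00 UTC − 4h30m = 13:30 local.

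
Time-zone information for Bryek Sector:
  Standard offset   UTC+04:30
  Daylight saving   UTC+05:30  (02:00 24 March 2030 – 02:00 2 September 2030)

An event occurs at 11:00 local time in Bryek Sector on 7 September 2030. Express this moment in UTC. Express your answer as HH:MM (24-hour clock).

06:30

7 September 2030 does not fall between 24 March and 2 September, so daylight saving is not in effect and Bryek Sector is at UTC+04:30.
11:00 local − 4h30m = 06:30 UTC.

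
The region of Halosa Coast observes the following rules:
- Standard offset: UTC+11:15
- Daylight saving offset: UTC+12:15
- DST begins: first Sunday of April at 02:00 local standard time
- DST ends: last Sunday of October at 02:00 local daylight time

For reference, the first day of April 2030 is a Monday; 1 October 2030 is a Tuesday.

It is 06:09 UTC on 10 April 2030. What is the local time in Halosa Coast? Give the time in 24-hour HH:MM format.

18:24

1 April 2030 is a Monday, so the first Sunday is April 7.
1 October 2030 is a Tuesday, so Sundays fall on 6, 13, 20, 27; the last is October 27.
At the standard offset (UTC+11:15), 06:09 UTC + 11h15m = 17:24 Halosa Coast standard time.
The standard-time date in Halosa Coast, 10 April 2030, lies within the daylight-saving period (7 April – 27 October), so Halosa Coast is on daylight time, UTC+12:15.
06:09 UTC + 12h15m = 18:24 local.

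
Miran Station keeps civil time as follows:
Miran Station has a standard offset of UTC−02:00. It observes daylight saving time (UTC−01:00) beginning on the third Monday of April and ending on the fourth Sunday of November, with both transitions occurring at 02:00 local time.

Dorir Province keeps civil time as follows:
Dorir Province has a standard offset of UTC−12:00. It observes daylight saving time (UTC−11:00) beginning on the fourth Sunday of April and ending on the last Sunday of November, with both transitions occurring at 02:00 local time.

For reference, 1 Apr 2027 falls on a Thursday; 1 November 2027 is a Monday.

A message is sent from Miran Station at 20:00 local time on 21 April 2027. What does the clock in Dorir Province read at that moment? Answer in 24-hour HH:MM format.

1 April 2027 is a Thursday, so the first Monday is April 5 and the third is April 19.
1 November 2027 is a Monday, so the first Sunday is November 7 and the fourth is November 28.
21 April 2027 lies within the daylight-saving period (19 April – 28 November), so Miran Station is on daylight time, UTC−01:00.
20:00 Miran Station + 1h = 21:00 UTC.
1 April 2027 is a Thursday, so the first Sunday is April 4 and the fourth is April 25.
1 November 2027 is a Monday, so Sundays fall on 7, 14, 21, 28; the last is November 28.
At the standard offset (UTC−12:00), 21:00 UTC − 12h = 09:00 Dorir Province standard time.
The standard-time date in Dorir Province, 21 April 2027, is outside the daylight-saving period (25 April – 28 November), so Dorir Province is on standard time, UTC−12:00.
21:00 UTC − 12h = 09:00 Dorir Province.

09:00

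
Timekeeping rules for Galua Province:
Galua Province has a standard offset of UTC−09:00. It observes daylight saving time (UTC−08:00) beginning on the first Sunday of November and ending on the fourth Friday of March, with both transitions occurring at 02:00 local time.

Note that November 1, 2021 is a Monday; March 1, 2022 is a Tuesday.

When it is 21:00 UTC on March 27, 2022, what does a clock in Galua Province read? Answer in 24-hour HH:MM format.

12:00

1 November 2021 is a Monday, so the first Sunday is November 7.
1 March 2022 is a Tuesday, so the first Friday is March 4 and the fourth is March 25.
At the standard offset (UTC−09:00), 21:00 UTC − 9h = 12:00 Galua Province standard time.
Daylight saving runs 7 November 2021 – 25 March 2022; the standard-time date in Galua Province, March 27, 2022, is outside that window, so Galua Province is on standard time at UTC−09:00.
21:00 UTC − 9h = 12:00 local.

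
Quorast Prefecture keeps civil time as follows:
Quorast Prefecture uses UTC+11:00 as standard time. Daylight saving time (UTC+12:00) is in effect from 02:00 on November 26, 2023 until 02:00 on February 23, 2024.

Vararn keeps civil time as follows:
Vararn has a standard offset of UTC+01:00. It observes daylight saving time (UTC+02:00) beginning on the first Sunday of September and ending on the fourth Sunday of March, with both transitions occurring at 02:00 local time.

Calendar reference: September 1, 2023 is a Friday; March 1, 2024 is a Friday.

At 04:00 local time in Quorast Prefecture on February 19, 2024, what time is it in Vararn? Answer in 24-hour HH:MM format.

February 19, 2024 lies within the daylight-saving period (26 November 2023 – 23 February 2024), so Quorast Prefecture is on daylight time, UTC+12:00.
04:00 Quorast Prefecture − 12h = 16:00 UTC (rolling into the previous day, 18 February 2024).
1 September 2023 is a Friday, so the first Sunday is September 3.
1 March 2024 is a Friday, so the first Sunday is March 3 and the fourth is March 24.
At the standard offset (UTC+01:00), 16:00 UTC + 1h = 17:00 Vararn standard time.
The standard-time date in Vararn, February 18, 2024, lies within the daylight-saving period (3 September 2023 – 24 March 2024), so Vararn is on daylight time, UTC+02:00.
16:00 UTC + 2h = 18:00 Vararn.

18:00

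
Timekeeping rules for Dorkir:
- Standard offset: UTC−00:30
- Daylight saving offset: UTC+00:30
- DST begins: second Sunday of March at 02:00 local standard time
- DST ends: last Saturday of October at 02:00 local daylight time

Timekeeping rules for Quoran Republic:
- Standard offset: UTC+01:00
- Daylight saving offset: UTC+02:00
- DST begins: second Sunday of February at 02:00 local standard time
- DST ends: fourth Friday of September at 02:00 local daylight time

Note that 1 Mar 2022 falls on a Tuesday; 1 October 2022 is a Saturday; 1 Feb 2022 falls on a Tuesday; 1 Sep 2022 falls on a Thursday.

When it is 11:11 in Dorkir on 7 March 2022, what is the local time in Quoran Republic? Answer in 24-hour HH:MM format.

1 March 2022 is a Tuesday, so the first Sunday is March 6 and the second is March 13.
1 October 2022 is a Saturday, so Saturdays fall on 1, 8, 15, 22, 29; the last is October 29.
7 March 2022 does not fall between 13 March and 29 October, so daylight saving is not in effect and Dorkir is at UTC−00:30.
11:11 Dorkir + 0h30m = 11:41 UTC.
1 February 2022 is a Tuesday, so the first Sunday is February 6 and the second is February 13.
1 September 2022 is a Thursday, so the first Friday is September 2 and the fourth is September 23.
At the standard offset (UTC+01:00), 11:41 UTC + 1h = 12:41 Quoran Republic standard time.
The standard-time date in Quoran Republic, 7 March 2022, lies within the daylight-saving period (13 February – 23 September), so Quoran Republic is on daylight time, UTC+02:00.
11:41 UTC + 2h = 13:41 Quoran Republic.

13:41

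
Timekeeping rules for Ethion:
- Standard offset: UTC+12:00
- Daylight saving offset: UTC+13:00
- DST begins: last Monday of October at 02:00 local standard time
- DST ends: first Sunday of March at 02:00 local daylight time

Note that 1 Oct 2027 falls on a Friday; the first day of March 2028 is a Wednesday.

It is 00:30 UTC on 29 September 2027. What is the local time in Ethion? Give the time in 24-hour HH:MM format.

1 October 2027 is a Friday, so Mondays fall on 4, 11, 18, 25; the last is October 25.
1 March 2028 is a Wednesday, so the first Sunday is March 5.
At the standard offset (UTC+12:00), 00:30 UTC + 12h = 12:30 Ethion standard time.
The standard-time date in Ethion, 29 September 2027, does not fall between 25 October 2027 and 5 March 2028, so daylight saving is not in effect and Ethion is at UTC+12:00.
00:30 UTC + 12h = 12:30 local.

12:30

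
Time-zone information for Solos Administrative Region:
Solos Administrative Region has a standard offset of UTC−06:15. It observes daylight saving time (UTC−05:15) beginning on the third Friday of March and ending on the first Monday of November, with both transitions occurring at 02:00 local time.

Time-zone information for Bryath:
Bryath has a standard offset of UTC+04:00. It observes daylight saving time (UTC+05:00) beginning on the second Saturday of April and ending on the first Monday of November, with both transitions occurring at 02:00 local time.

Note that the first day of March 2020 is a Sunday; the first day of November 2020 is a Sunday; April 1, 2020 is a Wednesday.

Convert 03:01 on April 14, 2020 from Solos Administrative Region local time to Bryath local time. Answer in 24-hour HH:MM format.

13:16

1 March 2020 is a Sunday, so the first Friday is March 6 and the third is March 20.
1 November 2020 is a Sunday, so the first Monday is November 2.
April 14, 2020 falls between 20 March and 2 November, so daylight saving is in effect and Solos Administrative Region is at UTC−05:15.
03:01 Solos Administrative Region + 5h15m = 08:16 UTC.
1 April 2020 is a Wednesday, so the first Saturday is April 4 and the second is April 11.
1 November 2020 is a Sunday, so the first Monday is November 2.
At the standard offset (UTC+04:00), 08:16 UTC + 4h = 12:16 Bryath standard time.
Daylight saving runs 11 April – 2 November; the standard-time date in Bryath, April 14, 2020, is inside that window, so Bryath is at UTC+05:00.
08:16 UTC + 5h = 13:16 Bryath.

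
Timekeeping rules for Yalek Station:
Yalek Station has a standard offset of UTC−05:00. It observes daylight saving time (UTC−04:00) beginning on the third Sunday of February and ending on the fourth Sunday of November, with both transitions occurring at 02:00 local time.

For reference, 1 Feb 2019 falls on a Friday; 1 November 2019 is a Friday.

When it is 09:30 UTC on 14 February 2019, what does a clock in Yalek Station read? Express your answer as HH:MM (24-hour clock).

04:30

1 February 2019 is a Friday, so the first Sunday is February 3 and the third is February 17.
1 November 2019 is a Friday, so the first Sunday is November 3 and the fourth is November 24.
At the standard offset (UTC−05:00), 09:30 UTC − 5h = 04:30 Yalek Station standard time.
Daylight saving runs 17 February – 24 November; the standard-time date in Yalek Station, 14 February 2019, is outside that window, so Yalek Station is on standard time at UTC−05:00.
09:30 UTC − 5h = 04:30 local.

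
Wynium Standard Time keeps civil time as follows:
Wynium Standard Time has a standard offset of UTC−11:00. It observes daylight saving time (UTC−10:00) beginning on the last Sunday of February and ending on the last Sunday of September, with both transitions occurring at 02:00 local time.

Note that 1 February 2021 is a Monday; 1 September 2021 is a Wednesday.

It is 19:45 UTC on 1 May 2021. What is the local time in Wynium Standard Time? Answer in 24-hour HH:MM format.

1 February 2021 is a Monday, so Sundays fall on 7, 14, 21, 28; the last is February 28.
1 September 2021 is a Wednesday, so Sundays fall on 5, 12, 19, 26; the last is September 26.
At the standard offset (UTC−11:00), 19:45 UTC − 11h = 08:45 Wynium Standard Time standard time.
The standard-time date in Wynium Standard Time, 1 May 2021, lies within the daylight-saving period (28 February – 26 September), so Wynium Standard Time is on daylight time, UTC−10:00.
19:45 UTC − 10h = 09:45 local.

09:45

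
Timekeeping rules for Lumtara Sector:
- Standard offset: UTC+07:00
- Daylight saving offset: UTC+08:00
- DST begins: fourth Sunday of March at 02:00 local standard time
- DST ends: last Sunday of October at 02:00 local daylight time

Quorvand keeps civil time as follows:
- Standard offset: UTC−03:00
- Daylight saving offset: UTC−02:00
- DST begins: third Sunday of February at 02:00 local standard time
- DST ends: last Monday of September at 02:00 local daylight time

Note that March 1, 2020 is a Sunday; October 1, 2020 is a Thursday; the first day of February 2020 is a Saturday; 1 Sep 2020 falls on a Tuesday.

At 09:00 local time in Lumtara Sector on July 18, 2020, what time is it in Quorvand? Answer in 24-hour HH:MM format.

1 March 2020 is a Sunday, so the first Sunday is March 1 and the fourth is March 22.
1 October 2020 is a Thursday, so Sundays fall on 4, 11, 18, 25; the last is October 25.
July 18, 2020 lies within the daylight-saving period (22 March – 25 October), so Lumtara Sector is on daylight time, UTC+08:00.
09:00 Lumtara Sector − 8h = 01:00 UTC.
1 February 2020 is a Saturday, so the first Sunday is February 2 and the third is February 16.
1 September 2020 is a Tuesday, so Mondays fall on 7, 14, 21, 28; the last is September 28.
At the standard offset (UTC−03:00), 01:00 UTC − 3h = 22:00 Quorvand standard time (rolling into the previous day, 17 July 2020).
The standard-time date in Quorvand, July 17, 2020, falls between 16 February and 28 September, so daylight saving is in effect and Quorvand is at UTC−02:00.
01:00 UTC − 2h = 23:00 Quorvand (rolling into the previous day, 17 July 2020).

23:00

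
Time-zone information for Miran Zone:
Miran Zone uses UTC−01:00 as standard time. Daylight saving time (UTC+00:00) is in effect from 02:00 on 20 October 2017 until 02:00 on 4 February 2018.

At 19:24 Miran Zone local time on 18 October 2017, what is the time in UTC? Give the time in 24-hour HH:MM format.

20:24

Daylight saving runs 20 October 2017 – 4 February 2018; 18 October 2017 is outside that window, so Miran Zone is on standard time at UTC−01:00.
19:24 local + 1h = 20:24 UTC.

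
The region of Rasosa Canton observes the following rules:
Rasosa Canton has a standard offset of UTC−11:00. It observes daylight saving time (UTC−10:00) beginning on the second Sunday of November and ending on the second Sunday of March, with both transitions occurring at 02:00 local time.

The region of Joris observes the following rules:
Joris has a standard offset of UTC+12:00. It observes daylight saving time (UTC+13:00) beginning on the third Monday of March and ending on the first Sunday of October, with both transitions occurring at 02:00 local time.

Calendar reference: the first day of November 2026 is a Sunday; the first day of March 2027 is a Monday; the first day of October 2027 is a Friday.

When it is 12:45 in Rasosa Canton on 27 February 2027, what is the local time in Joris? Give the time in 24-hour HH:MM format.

1 November 2026 is a Sunday, so the first Sunday is November 1 and the second is November 8.
1 March 2027 is a Monday, so the first Sunday is March 7 and the second is March 14.
Daylight saving runs 8 November 2026 – 14 March 2027; 27 February 2027 is inside that window, so Rasosa Canton is at UTC−10:00.
12:45 Rasosa Canton + 10h = 22:45 UTC.
1 March 2027 is a Monday, so the first Monday is March 1 and the third is March 15.
1 October 2027 is a Friday, so the first Sunday is October 3.
At the standard offset (UTC+12:00), 22:45 UTC + 12h = 10:45 Joris standard time (rolling into the next day, 28 February 2027).
The standard-time date in Joris, 28 February 2027, is outside the daylight-saving period (15 March – 3 October), so Joris is on standard time, UTC+12:00.
22:45 UTC + 12h = 10:45 Joris (rolling into the next day, 28 February 2027).

10:45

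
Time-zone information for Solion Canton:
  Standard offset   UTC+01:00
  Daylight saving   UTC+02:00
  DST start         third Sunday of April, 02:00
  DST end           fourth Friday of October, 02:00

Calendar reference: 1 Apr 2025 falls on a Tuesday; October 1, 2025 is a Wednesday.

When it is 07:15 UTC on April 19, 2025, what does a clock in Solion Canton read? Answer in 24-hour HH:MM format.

1 April 2025 is a Tuesday, so the first Sunday is April 6 and the third is April 20.
1 October 2025 is a Wednesday, so the first Friday is October 3 and the fourth is October 24.
At the standard offset (UTC+01:00), 07:15 UTC + 1h = 08:15 Solion Canton standard time.
The standard-time date in Solion Canton, April 19, 2025, is outside the daylight-saving period (20 April – 24 October), so Solion Canton is on standard time, UTC+01:00.
07:15 UTC + 1h = 08:15 local.

08:15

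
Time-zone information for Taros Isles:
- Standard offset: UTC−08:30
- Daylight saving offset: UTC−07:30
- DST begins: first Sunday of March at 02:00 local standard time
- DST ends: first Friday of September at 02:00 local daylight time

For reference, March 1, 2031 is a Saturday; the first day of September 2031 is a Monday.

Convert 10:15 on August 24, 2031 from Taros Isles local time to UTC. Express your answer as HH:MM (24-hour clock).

17:45

1 March 2031 is a Saturday, so the first Sunday is March 2.
1 September 2031 is a Monday, so the first Friday is September 5.
August 24, 2031 lies within the daylight-saving period (2 March – 5 September), so Taros Isles is on daylight time, UTC−07:30.
10:15 local + 7h30m = 17:45 UTC.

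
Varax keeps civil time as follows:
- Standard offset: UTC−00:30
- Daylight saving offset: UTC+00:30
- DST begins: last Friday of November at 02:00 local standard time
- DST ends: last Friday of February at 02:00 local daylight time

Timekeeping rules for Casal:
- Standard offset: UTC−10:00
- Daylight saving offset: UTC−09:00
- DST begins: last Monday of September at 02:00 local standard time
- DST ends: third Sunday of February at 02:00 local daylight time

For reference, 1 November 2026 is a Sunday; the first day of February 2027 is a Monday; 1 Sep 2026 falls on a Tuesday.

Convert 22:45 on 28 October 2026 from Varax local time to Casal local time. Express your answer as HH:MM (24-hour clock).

14:15

1 November 2026 is a Sunday, so Fridays fall on 6, 13, 20, 27; the last is November 27.
1 February 2027 is a Monday, so Fridays fall on 5, 12, 19, 26; the last is February 26.
28 October 2026 is outside the daylight-saving period (27 November 2026 – 26 February 2027), so Varax is on standard time, UTC−00:30.
22:45 Varax + 0h30m = 23:15 UTC.
1 September 2026 is a Tuesday, so Mondays fall on 7, 14, 21, 28; the last is September 28.
1 February 2027 is a Monday, so the first Sunday is February 7 and the third is February 21.
At the standard offset (UTC−10:00), 23:15 UTC − 10h = 13:15 Casal standard time.
Daylight saving runs 28 September 2026 – 21 February 2027; the standard-time date in Casal, 28 October 2026, is inside that window, so Casal is at UTC−09:00.
23:15 UTC − 9h = 14:15 Casal.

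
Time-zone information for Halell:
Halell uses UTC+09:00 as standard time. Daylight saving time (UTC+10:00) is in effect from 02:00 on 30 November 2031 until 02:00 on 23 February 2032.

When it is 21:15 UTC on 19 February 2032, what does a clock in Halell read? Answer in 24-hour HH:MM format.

07:15

At the standard offset (UTC+09:00), 21:15 UTC + 9h = 06:15 Halell standard time (rolling into the next day, 20 February 2032).
The standard-time date in Halell, 20 February 2032, lies within the daylight-saving period (30 November 2031 – 23 February 2032), so Halell is on daylight time, UTC+10:00.
21:15 UTC + 10h = 07:15 local (rolling into the next day, 20 February 2032).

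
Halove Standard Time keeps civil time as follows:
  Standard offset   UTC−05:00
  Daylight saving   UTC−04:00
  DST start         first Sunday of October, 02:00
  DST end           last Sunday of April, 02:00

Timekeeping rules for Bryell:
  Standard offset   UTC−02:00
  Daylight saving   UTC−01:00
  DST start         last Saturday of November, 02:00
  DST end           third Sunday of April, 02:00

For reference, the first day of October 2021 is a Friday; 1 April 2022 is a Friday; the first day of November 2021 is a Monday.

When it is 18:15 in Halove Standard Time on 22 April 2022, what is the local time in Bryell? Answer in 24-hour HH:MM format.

20:15

1 October 2021 is a Friday, so the first Sunday is October 3.
1 April 2022 is a Friday, so Sundays fall on 3, 10, 17, 24; the last is April 24.
Daylight saving runs 3 October 2021 – 24 April 2022; 22 April 2022 is inside that window, so Halove Standard Time is at UTC−04:00.
18:15 Halove Standard Time + 4h = 22:15 UTC.
1 November 2021 is a Monday, so Saturdays fall on 6, 13, 20, 27; the last is November 27.
1 April 2022 is a Friday, so the first Sunday is April 3 and the third is April 17.
At the standard offset (UTC−02:00), 22:15 UTC − 2h = 20:15 Bryell standard time.
The standard-time date in Bryell, 22 April 2022, does not fall between 27 November 2021 and 17 April 2022, so daylight saving is not in effect and Bryell is at UTC−02:00.
22:15 UTC − 2h = 20:15 Bryell.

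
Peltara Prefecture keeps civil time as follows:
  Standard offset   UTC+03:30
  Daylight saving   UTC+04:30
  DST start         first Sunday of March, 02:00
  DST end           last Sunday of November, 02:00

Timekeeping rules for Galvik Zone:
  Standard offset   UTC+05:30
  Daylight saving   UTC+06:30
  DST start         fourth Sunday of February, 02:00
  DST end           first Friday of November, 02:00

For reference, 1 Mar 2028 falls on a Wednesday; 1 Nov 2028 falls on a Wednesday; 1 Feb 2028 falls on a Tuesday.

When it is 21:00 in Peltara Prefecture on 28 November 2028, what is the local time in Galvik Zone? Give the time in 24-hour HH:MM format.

23:00

1 March 2028 is a Wednesday, so the first Sunday is March 5.
1 November 2028 is a Wednesday, so Sundays fall on 5, 12, 19, 26; the last is November 26.
28 November 2028 is outside the daylight-saving period (5 March – 26 November), so Peltara Prefecture is on standard time, UTC+03:30.
21:00 Peltara Prefecture − 3h30m = 17:30 UTC.
1 February 2028 is a Tuesday, so the first Sunday is February 6 and the fourth is February 27.
1 November 2028 is a Wednesday, so the first Friday is November 3.
At the standard offset (UTC+05:30), 17:30 UTC + 5h30m = 23:00 Galvik Zone standard time.
The standard-time date in Galvik Zone, 28 November 2028, does not fall between 27 February and 3 November, so daylight saving is not in effect and Galvik Zone is at UTC+05:30.
17:30 UTC + 5h30m = 23:00 Galvik Zone.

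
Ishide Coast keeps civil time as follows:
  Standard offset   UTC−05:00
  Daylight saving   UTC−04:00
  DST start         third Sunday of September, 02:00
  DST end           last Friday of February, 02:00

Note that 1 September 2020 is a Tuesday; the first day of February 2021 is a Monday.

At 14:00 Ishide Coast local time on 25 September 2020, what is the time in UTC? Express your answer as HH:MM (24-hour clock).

1 September 2020 is a Tuesday, so the first Sunday is September 6 and the third is September 20.
1 February 2021 is a Monday, so Fridays fall on 5, 12, 19, 26; the last is February 26.
Daylight saving runs 20 September 2020 – 26 February 2021; 25 September 2020 is inside that window, so Ishide Coast is at UTC−04:00.
14:00 local + 4h = 18:00 UTC.

18:00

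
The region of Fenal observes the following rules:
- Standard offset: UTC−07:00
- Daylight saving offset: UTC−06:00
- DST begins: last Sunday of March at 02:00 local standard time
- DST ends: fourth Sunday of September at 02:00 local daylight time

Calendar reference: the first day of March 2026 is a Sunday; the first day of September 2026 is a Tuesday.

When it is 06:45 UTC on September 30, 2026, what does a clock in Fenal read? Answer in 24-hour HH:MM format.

1 March 2026 is a Sunday, so Sundays fall on 1, 8, 15, 22, 29; the last is March 29.
1 September 2026 is a Tuesday, so the first Sunday is September 6 and the fourth is September 27.
At the standard offset (UTC−07:00), 06:45 UTC − 7h = 23:45 Fenal standard time (rolling into the previous day, 29 September 2026).
The standard-time date in Fenal, September 29, 2026, is outside the daylight-saving period (29 March – 27 September), so Fenal is on standard time, UTC−07:00.
06:45 UTC − 7h = 23:45 local (rolling into the previous day, 29 September 2026).

23:45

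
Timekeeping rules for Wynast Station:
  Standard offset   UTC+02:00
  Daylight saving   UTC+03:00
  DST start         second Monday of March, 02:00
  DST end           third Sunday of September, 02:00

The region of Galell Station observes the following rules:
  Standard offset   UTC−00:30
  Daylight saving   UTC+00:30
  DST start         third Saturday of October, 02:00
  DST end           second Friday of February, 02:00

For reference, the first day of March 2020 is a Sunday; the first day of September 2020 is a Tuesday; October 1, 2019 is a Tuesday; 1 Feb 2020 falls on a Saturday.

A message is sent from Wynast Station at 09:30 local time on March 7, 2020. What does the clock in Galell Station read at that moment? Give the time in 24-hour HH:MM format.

07:00

1 March 2020 is a Sunday, so the first Monday is March 2 and the second is March 9.
1 September 2020 is a Tuesday, so the first Sunday is September 6 and the third is September 20.
March 7, 2020 does not fall between 9 March and 20 September, so daylight saving is not in effect and Wynast Station is at UTC+02:00.
09:30 Wynast Station − 2h = 07:30 UTC.
1 October 2019 is a Tuesday, so the first Saturday is October 5 and the third is October 19.
1 February 2020 is a Saturday, so the first Friday is February 7 and the second is February 14.
At the standard offset (UTC−00:30), 07:30 UTC − 0h30m = 07:00 Galell Station standard time.
Daylight saving runs 19 October 2019 – 14 February 2020; the standard-time date in Galell Station, March 7, 2020, is outside that window, so Galell Station is on standard time at UTC−00:30.
07:30 UTC − 0h30m = 07:00 Galell Station.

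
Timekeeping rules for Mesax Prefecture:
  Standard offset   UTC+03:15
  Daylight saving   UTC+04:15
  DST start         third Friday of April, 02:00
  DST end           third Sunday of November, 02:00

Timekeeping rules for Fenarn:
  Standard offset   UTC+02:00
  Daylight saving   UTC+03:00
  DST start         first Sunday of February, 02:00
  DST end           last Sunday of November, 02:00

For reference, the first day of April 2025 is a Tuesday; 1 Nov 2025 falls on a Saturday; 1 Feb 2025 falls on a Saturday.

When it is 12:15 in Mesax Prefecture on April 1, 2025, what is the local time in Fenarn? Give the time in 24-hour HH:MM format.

1 April 2025 is a Tuesday, so the first Friday is April 4 and the third is April 18.
1 November 2025 is a Saturday, so the first Sunday is November 2 and the third is November 16.
April 1, 2025 does not fall between 18 April and 16 November, so daylight saving is not in effect and Mesax Prefecture is at UTC+03:15.
12:15 Mesax Prefecture − 3h15m = 09:00 UTC.
1 February 2025 is a Saturday, so the first Sunday is February 2.
1 November 2025 is a Saturday, so Sundays fall on 2, 9, 16, 23, 30; the last is November 30.
At the standard offset (UTC+02:00), 09:00 UTC + 2h = 11:00 Fenarn standard time.
Daylight saving runs 2 February – 30 November; the standard-time date in Fenarn, April 1, 2025, is inside that window, so Fenarn is at UTC+03:00.
09:00 UTC + 3h = 12:00 Fenarn.

12:00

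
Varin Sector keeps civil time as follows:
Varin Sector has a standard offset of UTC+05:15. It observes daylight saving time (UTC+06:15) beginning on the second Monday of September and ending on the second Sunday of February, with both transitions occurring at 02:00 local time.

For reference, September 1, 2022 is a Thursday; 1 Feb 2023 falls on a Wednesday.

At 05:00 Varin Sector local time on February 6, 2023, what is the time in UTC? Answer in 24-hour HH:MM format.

1 September 2022 is a Thursday, so the first Monday is September 5 and the second is September 12.
1 February 2023 is a Wednesday, so the first Sunday is February 5 and the second is February 12.
February 6, 2023 lies within the daylight-saving period (12 September 2022 – 12 February 2023), so Varin Sector is on daylight time, UTC+06:15.
05:00 local − 6h15m = 22:45 UTC (rolling into the previous day, 5 February 2023).

22:45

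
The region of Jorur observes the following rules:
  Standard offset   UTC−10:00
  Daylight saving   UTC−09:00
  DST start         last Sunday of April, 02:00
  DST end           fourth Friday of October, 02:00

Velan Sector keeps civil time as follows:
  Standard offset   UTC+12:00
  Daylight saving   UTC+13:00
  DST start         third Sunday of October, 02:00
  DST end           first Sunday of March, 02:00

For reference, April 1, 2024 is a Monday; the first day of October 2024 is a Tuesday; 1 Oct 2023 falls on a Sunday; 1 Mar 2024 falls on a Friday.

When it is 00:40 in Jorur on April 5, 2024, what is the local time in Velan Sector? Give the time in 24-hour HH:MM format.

22:40

1 April 2024 is a Monday, so Sundays fall on 7, 14, 21, 28; the last is April 28.
1 October 2024 is a Tuesday, so the first Friday is October 4 and the fourth is October 25.
April 5, 2024 does not fall between 28 April and 25 October, so daylight saving is not in effect and Jorur is at UTC−10:00.
00:40 Jorur + 10h = 10:40 UTC.
1 October 2023 is a Sunday, so the first Sunday is October 1 and the third is October 15.
1 March 2024 is a Friday, so the first Sunday is March 3.
At the standard offset (UTC+12:00), 10:40 UTC + 12h = 22:40 Velan Sector standard time.
The standard-time date in Velan Sector, April 5, 2024, does not fall between 15 October 2023 and 3 March 2024, so daylight saving is not in effect and Velan Sector is at UTC+12:00.
10:40 UTC + 12h = 22:40 Velan Sector.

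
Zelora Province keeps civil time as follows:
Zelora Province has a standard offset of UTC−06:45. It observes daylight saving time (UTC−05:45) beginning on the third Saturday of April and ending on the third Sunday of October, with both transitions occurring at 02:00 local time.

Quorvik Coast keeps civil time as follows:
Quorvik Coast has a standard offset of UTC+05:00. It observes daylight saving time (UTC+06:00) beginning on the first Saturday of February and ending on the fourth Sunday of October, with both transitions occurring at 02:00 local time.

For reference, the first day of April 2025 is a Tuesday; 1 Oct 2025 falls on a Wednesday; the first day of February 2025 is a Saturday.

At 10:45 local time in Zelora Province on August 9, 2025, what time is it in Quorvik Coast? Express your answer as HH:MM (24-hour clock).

22:30

1 April 2025 is a Tuesday, so the first Saturday is April 5 and the third is April 19.
1 October 2025 is a Wednesday, so the first Sunday is October 5 and the third is October 19.
August 9, 2025 lies within the daylight-saving period (19 April – 19 October), so Zelora Province is on daylight time, UTC−05:45.
10:45 Zelora Province + 5h45m = 16:30 UTC.
1 February 2025 is a Saturday, so the first Saturday is February 1.
1 October 2025 is a Wednesday, so the first Sunday is October 5 and the fourth is October 26.
At the standard offset (UTC+05:00), 16:30 UTC + 5h = 21:30 Quorvik Coast standard time.
The standard-time date in Quorvik Coast, August 9, 2025, lies within the daylight-saving period (1 February – 26 October), so Quorvik Coast is on daylight time, UTC+06:00.
16:30 UTC + 6h = 22:30 Quorvik Coast.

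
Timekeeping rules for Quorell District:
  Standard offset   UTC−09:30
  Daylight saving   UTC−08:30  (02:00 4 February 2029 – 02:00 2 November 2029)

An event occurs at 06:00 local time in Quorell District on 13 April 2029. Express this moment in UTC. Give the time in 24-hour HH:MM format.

Daylight saving runs 4 February – 2 November; 13 April 2029 is inside that window, so Quorell District is at UTC−08:30.
06:00 local + 8h30m = 14:30 UTC.

14:30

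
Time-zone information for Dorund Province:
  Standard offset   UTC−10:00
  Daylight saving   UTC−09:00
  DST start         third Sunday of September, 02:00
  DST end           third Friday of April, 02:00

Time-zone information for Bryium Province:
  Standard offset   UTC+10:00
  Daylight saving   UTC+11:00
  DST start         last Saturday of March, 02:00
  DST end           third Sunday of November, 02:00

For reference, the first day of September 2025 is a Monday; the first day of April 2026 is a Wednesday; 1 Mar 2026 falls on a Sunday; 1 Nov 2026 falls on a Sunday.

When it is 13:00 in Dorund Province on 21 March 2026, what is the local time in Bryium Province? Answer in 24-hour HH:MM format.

08:00

1 September 2025 is a Monday, so the first Sunday is September 7 and the third is September 21.
1 April 2026 is a Wednesday, so the first Friday is April 3 and the third is April 17.
21 March 2026 falls between 21 September 2025 and 17 April 2026, so daylight saving is in effect and Dorund Province is at UTC−09:00.
13:00 Dorund Province + 9h = 22:00 UTC.
1 March 2026 is a Sunday, so Saturdays fall on 7, 14, 21, 28; the last is March 28.
1 November 2026 is a Sunday, so the first Sunday is November 1 and the third is November 15.
At the standard offset (UTC+10:00), 22:00 UTC + 10h = 08:00 Bryium Province standard time (rolling into the next day, 22 March 2026).
Daylight saving runs 28 March – 15 November; the standard-time date in Bryium Province, 22 March 2026, is outside that window, so Bryium Province is on standard time at UTC+10:00.
22:00 UTC + 10h = 08:00 Bryium Province (rolling into the next day, 22 March 2026).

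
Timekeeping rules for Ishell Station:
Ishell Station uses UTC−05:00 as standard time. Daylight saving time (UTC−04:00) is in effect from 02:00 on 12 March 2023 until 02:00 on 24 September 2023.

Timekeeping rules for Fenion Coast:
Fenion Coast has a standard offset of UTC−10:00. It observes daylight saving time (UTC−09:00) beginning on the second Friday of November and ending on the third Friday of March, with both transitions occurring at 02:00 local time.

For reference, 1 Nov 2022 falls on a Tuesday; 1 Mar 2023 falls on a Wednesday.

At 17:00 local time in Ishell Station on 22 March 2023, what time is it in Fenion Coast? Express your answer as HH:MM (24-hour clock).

22 March 2023 falls between 12 March and 24 September, so daylight saving is in effect and Ishell Station is at UTC−04:00.
17:00 Ishell Station + 4h = 21:00 UTC.
1 November 2022 is a Tuesday, so the first Friday is November 4 and the second is November 11.
1 March 2023 is a Wednesday, so the first Friday is March 3 and the third is March 17.
At the standard offset (UTC−10:00), 21:00 UTC − 10h = 11:00 Fenion Coast standard time.
Daylight saving runs 11 November 2022 – 17 March 2023; the standard-time date in Fenion Coast, 22 March 2023, is outside that window, so Fenion Coast is on standard time at UTC−10:00.
21:00 UTC − 10h = 11:00 Fenion Coast.

11:00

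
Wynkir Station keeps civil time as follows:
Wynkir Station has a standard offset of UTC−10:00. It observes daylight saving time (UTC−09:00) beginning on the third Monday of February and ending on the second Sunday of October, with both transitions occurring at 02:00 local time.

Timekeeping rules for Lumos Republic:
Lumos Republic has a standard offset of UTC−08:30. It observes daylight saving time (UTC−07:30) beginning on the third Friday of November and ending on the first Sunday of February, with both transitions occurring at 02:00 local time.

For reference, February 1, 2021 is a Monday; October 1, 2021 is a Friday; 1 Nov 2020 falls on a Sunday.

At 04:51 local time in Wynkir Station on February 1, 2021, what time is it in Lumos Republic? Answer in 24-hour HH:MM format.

07:21

1 February 2021 is a Monday, so the first Monday is February 1 and the third is February 15.
1 October 2021 is a Friday, so the first Sunday is October 3 and the second is October 10.
February 1, 2021 does not fall between 15 February and 10 October, so daylight saving is not in effect and Wynkir Station is at UTC−10:00.
04:51 Wynkir Station + 10h = 14:51 UTC.
1 November 2020 is a Sunday, so the first Friday is November 6 and the third is November 20.
1 February 2021 is a Monday, so the first Sunday is February 7.
At the standard offset (UTC−08:30), 14:51 UTC − 8h30m = 06:21 Lumos Republic standard time.
Daylight saving runs 20 November 2020 – 7 February 2021; the standard-time date in Lumos Republic, February 1, 2021, is inside that window, so Lumos Republic is at UTC−07:30.
14:51 UTC − 7h30m = 07:21 Lumos Republic.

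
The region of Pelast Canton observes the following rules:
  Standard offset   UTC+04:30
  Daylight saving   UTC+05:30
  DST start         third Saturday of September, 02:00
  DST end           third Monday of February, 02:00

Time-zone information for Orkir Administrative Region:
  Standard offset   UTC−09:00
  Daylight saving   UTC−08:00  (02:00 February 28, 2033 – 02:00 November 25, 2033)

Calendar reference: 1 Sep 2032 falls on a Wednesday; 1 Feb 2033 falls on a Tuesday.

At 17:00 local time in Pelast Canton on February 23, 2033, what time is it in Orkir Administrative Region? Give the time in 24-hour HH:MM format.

1 September 2032 is a Wednesday, so the first Saturday is September 4 and the third is September 18.
1 February 2033 is a Tuesday, so the first Monday is February 7 and the third is February 21.
Daylight saving runs 18 September 2032 – 21 February 2033; February 23, 2033 is outside that window, so Pelast Canton is on standard time at UTC+04:30.
17:00 Pelast Canton − 4h30m = 12:30 UTC.
At the standard offset (UTC−09:00), 12:30 UTC − 9h = 03:30 Orkir Administrative Region standard time.
The standard-time date in Orkir Administrative Region, February 23, 2033, does not fall between 28 February and 25 November, so daylight saving is not in effect and Orkir Administrative Region is at UTC−09:00.
12:30 UTC − 9h = 03:30 Orkir Administrative Region.

03:30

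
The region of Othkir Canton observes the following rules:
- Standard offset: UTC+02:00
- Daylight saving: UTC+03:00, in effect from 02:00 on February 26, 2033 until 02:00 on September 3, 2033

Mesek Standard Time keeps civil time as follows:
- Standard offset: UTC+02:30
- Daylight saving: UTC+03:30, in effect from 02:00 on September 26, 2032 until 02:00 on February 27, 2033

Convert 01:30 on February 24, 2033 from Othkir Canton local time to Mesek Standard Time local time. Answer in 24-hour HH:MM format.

Daylight saving runs 26 February – 3 September; February 24, 2033 is outside that window, so Othkir Canton is on standard time at UTC+02:00.
01:30 Othkir Canton − 2h = 23:30 UTC (rolling into the previous day, 23 February 2033).
At the standard offset (UTC+02:30), 23:30 UTC + 2h30m = 02:00 Mesek Standard Time standard time (rolling into the next day, 24 February 2033).
The standard-time date in Mesek Standard Time, February 24, 2033, lies within the daylight-saving period (26 September 2032 – 27 February 2033), so Mesek Standard Time is on daylight time, UTC+03:30.
23:30 UTC + 3h30m = 03:00 Mesek Standard Time (rolling into the next day, 24 February 2033).

03:00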